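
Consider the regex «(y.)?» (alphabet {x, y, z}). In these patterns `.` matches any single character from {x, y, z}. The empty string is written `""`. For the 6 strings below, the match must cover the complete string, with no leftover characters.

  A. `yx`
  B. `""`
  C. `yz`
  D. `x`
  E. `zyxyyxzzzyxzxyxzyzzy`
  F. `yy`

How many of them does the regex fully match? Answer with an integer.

A → match
B → match
C → match
D → no match
E → no match
F → match
Total matched: 4

4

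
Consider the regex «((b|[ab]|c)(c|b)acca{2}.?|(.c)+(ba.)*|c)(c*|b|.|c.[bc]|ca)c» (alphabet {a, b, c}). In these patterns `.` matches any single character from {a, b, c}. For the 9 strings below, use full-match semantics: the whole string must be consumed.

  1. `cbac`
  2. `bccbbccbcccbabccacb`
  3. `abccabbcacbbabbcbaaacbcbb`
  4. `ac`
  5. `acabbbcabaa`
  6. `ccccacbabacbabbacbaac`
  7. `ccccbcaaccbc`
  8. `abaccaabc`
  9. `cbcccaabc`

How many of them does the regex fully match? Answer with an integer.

1

1. `cbac` → no match
2 → no match — must end with `c`
3 → no match — must end with `c`
4. `ac` → no match
5. `acabbbcabaa` → no match — must end with `c`
6 → no match
7. `ccccbcaaccbc` → no match
8. `abaccaabc` → match
9. `cbcccaabc` → no match
Total matched: 1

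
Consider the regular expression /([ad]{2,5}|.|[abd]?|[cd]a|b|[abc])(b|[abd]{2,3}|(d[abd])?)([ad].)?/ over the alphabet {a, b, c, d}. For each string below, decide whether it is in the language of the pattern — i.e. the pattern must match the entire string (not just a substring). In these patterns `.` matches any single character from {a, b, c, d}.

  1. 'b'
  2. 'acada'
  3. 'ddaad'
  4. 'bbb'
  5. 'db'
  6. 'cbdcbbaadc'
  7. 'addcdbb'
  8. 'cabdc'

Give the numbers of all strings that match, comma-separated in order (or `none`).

1, 3, 4, 5, 8

1 → match
2 → no match
3 → match
4 → match
5 → match
6 → no match
7 → no match
8 → match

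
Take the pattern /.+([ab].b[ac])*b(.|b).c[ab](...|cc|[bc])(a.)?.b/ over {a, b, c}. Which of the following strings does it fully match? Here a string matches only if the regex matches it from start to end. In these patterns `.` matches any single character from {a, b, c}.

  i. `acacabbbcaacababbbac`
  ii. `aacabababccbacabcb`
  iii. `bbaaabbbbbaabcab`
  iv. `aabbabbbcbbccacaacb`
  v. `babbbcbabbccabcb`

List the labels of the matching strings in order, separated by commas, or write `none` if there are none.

i → no match — must end with `b`
ii → no match
iii → no match
iv → match
v → match

iv, v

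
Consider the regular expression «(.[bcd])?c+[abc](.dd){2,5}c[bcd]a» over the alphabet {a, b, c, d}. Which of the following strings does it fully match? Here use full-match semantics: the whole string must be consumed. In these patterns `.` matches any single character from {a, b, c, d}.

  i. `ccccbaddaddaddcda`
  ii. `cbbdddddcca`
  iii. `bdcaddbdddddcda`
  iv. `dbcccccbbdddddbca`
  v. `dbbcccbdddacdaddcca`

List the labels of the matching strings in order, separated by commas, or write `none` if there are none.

i, ii

i → match
ii. `cbbdddddcca` → match
iii → no match
iv → no match
v → no match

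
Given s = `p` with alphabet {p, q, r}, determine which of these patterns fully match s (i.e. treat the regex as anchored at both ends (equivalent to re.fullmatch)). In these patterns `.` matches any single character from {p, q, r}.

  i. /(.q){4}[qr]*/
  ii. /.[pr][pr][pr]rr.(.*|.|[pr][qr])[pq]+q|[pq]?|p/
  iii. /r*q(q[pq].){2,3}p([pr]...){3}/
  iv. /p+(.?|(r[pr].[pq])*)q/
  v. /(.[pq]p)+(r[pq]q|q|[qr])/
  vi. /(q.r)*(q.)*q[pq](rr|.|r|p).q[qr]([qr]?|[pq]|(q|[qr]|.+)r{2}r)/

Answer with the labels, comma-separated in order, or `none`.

i → no match
ii → match
iii → no match
iv → no match — must end with `q`
v → no match
vi → no match

ii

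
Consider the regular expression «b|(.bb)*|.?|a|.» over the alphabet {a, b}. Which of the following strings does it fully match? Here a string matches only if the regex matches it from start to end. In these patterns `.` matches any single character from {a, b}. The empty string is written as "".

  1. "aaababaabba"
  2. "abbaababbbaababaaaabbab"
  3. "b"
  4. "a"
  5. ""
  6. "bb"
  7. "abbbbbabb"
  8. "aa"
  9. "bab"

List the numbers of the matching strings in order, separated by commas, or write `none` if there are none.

1 → no match
2 → no match
3 → match
4 → match
5 → match
6 → no match
7 → match
8 → no match
9 → no match

3, 4, 5, 7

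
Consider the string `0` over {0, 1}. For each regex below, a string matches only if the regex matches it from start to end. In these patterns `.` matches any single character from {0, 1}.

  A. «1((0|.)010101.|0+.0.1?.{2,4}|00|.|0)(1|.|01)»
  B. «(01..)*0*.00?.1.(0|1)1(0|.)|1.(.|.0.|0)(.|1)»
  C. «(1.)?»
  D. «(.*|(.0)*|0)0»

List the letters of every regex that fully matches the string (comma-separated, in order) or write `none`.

D

A → no match — must start with `1`
B → no match
C → no match
D → match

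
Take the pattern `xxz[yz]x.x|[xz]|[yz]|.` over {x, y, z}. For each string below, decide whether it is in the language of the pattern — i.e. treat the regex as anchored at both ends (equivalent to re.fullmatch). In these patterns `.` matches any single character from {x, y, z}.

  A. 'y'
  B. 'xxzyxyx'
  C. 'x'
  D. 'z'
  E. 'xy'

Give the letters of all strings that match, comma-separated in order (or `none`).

A → match
B → match
C → match
D → match
E → no match

A, B, C, D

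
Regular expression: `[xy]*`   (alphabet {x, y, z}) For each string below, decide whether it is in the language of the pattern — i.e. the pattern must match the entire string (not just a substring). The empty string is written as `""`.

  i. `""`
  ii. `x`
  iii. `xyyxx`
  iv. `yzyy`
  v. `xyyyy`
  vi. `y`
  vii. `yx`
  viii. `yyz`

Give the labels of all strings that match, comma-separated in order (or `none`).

i, ii, iii, v, vi, vii

i → match
ii → match
iii → match
iv → no match
v → match
vi → match
vii → match
viii → no match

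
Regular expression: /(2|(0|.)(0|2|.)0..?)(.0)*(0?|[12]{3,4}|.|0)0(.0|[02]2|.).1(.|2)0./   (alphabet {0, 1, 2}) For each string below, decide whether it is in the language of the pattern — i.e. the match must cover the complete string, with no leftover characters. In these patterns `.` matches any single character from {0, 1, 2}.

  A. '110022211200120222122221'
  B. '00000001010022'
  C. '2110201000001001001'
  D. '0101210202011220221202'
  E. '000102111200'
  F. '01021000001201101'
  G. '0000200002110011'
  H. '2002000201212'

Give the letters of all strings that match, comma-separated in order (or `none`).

A → no match
B → no match
C → no match
D → match
E → no match
F → no match
G → no match
H → no match

D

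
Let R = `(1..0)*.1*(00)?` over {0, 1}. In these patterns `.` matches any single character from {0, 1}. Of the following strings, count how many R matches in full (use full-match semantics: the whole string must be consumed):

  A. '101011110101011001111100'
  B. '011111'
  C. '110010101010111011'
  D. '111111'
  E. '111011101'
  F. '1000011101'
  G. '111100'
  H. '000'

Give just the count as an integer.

A → no match
B. '011111' → match
C → match
D. '111111' → match
E. '111011101' → match
F. '1000011101' → no match
G. '111100' → match
H. '000' → match
Total matched: 6

6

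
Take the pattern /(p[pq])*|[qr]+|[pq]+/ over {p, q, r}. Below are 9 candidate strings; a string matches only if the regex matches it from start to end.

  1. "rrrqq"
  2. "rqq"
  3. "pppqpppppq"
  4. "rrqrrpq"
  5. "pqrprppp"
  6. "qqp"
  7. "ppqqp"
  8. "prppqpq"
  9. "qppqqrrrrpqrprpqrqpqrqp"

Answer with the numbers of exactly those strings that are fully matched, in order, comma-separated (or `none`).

1 → match
2 → match
3 → match
4 → no match
5 → no match
6 → match
7 → match
8 → no match
9 → no match

1, 2, 3, 6, 7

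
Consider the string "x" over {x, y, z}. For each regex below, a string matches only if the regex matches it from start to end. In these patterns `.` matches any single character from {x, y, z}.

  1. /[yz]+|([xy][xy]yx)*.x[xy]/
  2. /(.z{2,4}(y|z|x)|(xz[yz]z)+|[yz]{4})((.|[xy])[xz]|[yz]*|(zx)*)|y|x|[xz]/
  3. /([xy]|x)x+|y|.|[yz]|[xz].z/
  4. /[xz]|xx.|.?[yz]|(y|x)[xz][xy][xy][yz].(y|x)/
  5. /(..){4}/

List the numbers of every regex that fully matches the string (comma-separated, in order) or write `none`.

2, 3, 4

1 → no match
2 → match
3 → match
4 → match
5 → no match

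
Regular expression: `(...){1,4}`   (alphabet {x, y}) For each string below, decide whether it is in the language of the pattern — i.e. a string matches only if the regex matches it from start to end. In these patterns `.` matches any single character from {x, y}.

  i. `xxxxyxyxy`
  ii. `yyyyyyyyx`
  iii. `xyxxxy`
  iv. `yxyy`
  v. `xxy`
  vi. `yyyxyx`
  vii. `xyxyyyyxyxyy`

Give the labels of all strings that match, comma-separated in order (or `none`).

i → match
ii → match
iii → match
iv → no match
v → match
vi → match
vii → match

i, ii, iii, v, vi, vii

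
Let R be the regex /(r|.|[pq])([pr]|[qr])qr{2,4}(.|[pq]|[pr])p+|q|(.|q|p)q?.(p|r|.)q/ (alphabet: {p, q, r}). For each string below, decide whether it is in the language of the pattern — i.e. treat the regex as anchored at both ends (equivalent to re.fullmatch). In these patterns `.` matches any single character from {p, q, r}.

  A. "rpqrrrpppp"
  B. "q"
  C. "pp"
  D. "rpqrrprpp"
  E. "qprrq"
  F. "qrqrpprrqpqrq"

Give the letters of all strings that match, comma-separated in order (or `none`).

A, B

A → match
B → match
C → no match
D → no match
E → no match
F → no match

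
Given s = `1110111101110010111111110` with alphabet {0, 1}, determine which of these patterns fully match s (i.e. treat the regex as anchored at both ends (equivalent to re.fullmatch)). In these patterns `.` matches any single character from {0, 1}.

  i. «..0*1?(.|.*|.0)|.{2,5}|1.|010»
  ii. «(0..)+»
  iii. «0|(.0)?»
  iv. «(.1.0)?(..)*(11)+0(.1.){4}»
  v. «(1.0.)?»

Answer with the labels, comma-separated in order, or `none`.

i → match
ii → no match — must start with `0`
iii → no match
iv → match
v → no match

i, iv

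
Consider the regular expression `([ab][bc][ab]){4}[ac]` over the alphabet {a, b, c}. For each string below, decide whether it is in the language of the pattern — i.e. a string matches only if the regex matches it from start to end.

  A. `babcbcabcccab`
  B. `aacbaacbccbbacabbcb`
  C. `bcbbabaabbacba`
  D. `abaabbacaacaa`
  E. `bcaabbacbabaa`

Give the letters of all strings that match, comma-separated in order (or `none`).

A → no match
B → no match
C → no match
D → match
E → match

D, E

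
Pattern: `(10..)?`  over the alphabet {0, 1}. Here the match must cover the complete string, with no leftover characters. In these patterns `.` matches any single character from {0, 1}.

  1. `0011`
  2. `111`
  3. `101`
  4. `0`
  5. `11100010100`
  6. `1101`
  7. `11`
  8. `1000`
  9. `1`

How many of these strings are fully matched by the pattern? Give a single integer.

1

1 → no match
2 → no match
3 → no match
4 → no match
5 → no match
6 → no match
7 → no match
8 → match
9 → no match
Total matched: 1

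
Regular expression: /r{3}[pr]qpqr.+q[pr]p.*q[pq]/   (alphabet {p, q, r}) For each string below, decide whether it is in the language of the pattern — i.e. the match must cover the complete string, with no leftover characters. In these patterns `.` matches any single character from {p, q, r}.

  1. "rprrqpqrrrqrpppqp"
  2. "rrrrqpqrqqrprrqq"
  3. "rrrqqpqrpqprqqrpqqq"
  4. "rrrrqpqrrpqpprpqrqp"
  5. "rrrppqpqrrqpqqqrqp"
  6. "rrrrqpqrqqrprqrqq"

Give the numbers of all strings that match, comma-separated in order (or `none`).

2, 4, 6

1 → no match
2 → match
3 → no match
4 → match
5 → no match
6 → match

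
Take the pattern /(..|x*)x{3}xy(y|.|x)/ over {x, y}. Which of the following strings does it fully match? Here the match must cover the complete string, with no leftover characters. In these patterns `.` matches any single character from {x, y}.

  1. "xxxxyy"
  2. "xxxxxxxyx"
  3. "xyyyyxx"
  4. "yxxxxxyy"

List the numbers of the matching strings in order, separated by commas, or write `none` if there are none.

1, 2, 4

1 → match
2 → match
3 → no match
4 → match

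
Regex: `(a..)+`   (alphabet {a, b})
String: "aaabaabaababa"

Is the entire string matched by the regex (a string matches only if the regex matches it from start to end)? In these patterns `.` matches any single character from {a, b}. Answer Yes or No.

No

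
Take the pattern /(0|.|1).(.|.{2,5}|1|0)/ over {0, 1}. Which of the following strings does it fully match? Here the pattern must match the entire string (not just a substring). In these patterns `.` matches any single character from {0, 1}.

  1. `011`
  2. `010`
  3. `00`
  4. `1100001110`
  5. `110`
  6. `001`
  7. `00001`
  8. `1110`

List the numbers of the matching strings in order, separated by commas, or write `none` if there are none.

1, 2, 5, 6, 7, 8

1 → match
2 → match
3 → no match
4 → no match
5 → match
6 → match
7 → match
8 → match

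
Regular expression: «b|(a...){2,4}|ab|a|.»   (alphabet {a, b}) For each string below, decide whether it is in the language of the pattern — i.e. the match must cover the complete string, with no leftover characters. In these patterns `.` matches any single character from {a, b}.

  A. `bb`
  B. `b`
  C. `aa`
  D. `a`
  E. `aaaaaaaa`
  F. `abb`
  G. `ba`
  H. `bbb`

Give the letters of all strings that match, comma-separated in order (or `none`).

B, D, E

A. `bb` → no match
B. `b` → match
C. `aa` → no match
D. `a` → match
E. `aaaaaaaa` → match
F. `abb` → no match
G. `ba` → no match
H. `bbb` → no match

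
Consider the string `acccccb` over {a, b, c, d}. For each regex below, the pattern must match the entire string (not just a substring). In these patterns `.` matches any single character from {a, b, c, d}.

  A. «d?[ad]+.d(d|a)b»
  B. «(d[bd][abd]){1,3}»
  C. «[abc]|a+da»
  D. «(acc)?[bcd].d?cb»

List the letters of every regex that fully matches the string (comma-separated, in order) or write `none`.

A → no match
B → no match — must start with `d`
C → no match
D → match

D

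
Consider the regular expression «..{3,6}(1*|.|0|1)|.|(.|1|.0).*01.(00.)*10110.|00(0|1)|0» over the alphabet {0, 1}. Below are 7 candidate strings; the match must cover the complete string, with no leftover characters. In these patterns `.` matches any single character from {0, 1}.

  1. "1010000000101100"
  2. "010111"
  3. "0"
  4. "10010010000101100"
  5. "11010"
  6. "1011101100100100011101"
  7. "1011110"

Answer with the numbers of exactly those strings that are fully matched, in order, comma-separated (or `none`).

1, 2, 3, 4, 5, 7

1 → match
2 → match
3 → match
4 → match
5 → match
6 → no match
7 → match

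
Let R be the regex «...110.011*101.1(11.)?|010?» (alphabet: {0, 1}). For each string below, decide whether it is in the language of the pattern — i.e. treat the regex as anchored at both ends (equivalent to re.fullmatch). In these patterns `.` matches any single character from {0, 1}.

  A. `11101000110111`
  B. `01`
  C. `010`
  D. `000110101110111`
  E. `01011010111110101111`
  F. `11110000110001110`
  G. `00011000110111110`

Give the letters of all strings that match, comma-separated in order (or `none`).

B, C, D, E, G

A → no match
B → match
C → match
D → match
E → match
F → no match
G → match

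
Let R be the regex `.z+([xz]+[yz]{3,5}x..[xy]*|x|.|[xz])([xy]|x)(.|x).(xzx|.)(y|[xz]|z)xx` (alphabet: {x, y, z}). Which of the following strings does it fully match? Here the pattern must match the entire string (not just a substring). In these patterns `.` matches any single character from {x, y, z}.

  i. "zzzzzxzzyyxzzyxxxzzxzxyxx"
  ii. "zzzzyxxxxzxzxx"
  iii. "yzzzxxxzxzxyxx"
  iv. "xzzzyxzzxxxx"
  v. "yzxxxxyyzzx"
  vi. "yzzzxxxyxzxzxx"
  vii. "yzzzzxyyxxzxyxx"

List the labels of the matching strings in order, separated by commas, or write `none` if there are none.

i, ii, iii, iv, vi, vii

i → match
ii → match
iii → match
iv → match
v → no match — must end with "xx"
vi → match
vii → match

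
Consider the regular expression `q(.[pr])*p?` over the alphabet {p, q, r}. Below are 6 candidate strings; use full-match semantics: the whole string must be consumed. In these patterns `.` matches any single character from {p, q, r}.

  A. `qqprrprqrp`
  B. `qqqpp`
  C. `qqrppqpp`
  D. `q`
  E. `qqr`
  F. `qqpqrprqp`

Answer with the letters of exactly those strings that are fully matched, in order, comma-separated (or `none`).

A → match
B → no match
C → match
D → match
E → match
F → match

A, C, D, E, F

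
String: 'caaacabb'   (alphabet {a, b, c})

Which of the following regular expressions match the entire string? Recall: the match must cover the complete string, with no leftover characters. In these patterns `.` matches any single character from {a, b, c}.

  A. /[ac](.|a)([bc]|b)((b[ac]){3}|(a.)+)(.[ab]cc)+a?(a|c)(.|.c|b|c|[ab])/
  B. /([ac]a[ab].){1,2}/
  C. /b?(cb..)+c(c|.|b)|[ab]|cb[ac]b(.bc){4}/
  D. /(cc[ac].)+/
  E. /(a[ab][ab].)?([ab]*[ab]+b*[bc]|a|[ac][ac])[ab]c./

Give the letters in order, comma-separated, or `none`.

B

A → no match
B → match
C → no match
D → no match — must start with 'cc'
E → no match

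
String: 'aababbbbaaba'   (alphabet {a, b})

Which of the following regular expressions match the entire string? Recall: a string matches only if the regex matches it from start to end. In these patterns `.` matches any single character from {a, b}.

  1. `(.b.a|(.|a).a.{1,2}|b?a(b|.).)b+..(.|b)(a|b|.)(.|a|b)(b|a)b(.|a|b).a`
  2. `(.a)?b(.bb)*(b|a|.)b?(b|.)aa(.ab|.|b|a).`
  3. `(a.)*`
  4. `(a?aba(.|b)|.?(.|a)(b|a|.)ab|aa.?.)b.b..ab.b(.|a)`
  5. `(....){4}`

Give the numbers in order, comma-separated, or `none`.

2

1 → no match
2 → match
3 → no match
4 → no match
5 → no match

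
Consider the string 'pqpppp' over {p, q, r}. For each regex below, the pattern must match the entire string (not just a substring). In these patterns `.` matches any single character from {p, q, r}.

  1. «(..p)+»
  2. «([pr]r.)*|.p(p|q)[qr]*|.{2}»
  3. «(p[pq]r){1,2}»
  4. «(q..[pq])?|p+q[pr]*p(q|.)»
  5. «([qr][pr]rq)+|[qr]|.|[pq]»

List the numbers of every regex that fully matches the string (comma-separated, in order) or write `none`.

1 → match
2 → no match
3 → no match — must end with 'r'
4 → match
5 → no match

1, 4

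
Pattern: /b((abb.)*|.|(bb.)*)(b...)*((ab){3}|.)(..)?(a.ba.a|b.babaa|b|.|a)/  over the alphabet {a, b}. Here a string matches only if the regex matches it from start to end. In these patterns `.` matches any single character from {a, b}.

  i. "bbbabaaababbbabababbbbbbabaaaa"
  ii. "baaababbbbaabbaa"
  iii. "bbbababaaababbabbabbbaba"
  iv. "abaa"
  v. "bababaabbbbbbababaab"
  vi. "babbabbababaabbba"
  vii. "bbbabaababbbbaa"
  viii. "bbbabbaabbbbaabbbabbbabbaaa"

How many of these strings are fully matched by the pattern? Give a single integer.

0

i → no match
ii → no match
iii → no match
iv. "abaa" → no match — must start with "b"
v → no match
vi → no match
vii → no match
viii → no match
Total matched: 0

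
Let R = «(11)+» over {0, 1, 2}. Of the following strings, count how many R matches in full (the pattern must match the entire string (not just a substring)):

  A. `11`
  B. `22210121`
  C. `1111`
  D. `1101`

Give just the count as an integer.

A → match
B → no match — must start with `11`
C → match
D → no match — must end with `11`
Total matched: 2

2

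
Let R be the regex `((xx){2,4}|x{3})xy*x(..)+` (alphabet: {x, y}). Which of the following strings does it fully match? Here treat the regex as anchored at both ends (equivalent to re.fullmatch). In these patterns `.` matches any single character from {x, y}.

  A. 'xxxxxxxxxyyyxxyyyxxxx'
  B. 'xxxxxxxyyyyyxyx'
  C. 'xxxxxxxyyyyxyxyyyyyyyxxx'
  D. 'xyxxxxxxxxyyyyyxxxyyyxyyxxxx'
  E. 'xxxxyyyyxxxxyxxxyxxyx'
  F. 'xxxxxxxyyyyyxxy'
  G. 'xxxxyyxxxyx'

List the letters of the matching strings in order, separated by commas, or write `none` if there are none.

A, B, C, E, F, G

A → match
B → match
C → match
D → no match
E → match
F → match
G → match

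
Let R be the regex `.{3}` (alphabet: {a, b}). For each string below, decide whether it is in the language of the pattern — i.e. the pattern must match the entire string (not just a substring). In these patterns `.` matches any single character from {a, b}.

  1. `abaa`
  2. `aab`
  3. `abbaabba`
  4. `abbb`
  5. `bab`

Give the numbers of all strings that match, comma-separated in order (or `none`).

2, 5

1 → no match
2 → match
3 → no match
4 → no match
5 → match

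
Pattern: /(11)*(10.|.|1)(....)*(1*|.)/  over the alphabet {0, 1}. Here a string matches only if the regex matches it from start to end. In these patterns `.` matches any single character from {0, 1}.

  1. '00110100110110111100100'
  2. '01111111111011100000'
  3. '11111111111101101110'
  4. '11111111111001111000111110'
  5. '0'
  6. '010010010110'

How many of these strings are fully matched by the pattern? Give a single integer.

3

1 → no match
2 → no match
3 → match
4 → match
5. '0' → match
6. '010010010110' → no match
Total matched: 3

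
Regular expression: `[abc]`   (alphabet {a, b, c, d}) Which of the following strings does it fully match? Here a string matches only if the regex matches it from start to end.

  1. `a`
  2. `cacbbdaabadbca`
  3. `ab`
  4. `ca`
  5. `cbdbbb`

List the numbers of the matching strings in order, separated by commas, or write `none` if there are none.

1

1. `a` → match
2 → no match
3. `ab` → no match
4. `ca` → no match
5. `cbdbbb` → no match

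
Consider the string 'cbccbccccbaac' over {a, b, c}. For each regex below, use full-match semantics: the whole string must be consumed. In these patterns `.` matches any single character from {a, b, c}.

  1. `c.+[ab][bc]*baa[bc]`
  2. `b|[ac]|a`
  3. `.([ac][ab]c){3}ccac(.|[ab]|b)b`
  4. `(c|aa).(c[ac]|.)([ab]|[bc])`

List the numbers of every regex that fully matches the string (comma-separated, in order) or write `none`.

1

1 → match
2 → no match
3 → no match — must end with 'b'
4 → no match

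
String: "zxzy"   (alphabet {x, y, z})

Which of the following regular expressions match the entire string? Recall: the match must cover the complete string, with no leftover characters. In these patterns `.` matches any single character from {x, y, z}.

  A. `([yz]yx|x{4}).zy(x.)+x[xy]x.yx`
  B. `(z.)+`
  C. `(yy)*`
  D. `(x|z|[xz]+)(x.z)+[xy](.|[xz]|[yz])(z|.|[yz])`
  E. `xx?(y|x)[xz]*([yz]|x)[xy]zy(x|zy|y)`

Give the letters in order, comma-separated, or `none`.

A → no match — must end with "yx"
B → match
C → no match
D → no match
E → no match — must start with "x"

B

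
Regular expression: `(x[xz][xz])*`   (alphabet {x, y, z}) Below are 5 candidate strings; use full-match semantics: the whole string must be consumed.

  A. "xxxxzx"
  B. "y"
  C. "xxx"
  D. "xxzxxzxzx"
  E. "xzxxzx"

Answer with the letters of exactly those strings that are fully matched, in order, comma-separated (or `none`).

A. "xxxxzx" → match
B. "y" → no match
C. "xxx" → match
D. "xxzxxzxzx" → match
E. "xzxxzx" → match

A, C, D, E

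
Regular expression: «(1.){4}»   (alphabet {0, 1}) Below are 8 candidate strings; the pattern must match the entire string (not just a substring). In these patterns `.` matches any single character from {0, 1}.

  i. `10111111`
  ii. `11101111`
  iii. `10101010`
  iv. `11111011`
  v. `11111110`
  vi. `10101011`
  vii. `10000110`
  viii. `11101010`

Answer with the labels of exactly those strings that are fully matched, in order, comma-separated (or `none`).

i, ii, iii, iv, v, vi, viii

i → match
ii → match
iii → match
iv → match
v → match
vi → match
vii → no match
viii → match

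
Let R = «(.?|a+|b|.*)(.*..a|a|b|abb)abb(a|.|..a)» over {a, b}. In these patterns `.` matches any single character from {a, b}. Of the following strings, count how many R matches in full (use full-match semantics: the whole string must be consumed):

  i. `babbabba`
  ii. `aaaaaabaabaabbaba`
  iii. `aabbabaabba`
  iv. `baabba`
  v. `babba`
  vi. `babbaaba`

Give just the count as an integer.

i → match
ii → match
iii → match
iv → match
v → match
vi → no match
Total matched: 5

5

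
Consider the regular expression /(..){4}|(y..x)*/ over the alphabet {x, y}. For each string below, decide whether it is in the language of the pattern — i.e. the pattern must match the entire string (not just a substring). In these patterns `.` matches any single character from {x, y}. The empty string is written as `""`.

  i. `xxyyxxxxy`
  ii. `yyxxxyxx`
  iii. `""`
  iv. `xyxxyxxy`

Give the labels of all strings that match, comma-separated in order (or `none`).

ii, iii, iv

i → no match
ii → match
iii → match
iv → match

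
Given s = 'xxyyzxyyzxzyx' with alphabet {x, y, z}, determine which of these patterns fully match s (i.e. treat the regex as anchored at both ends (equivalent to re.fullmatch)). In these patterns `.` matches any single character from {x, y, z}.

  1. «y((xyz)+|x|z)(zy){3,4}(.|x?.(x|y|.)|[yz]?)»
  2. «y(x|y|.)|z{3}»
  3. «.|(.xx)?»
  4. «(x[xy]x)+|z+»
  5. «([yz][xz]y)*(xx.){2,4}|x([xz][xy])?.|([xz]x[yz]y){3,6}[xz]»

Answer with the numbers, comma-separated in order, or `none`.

1 → no match — must start with 'y'
2 → no match
3 → no match
4 → no match
5 → match

5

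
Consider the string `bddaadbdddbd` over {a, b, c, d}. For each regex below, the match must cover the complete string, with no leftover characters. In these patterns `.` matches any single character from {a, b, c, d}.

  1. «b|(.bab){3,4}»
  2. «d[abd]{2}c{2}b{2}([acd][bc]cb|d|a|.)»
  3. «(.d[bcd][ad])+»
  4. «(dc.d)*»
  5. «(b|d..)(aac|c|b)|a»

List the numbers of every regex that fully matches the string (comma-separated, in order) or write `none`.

3

1 → no match
2 → no match — must start with `d`
3 → match
4 → no match
5 → no match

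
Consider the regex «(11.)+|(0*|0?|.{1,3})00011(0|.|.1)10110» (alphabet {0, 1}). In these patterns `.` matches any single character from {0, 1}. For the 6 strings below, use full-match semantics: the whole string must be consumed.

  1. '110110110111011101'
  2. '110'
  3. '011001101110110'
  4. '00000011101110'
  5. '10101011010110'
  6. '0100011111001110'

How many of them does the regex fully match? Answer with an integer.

1

1 → no match
2. '110' → match
3 → no match
4 → no match
5 → no match
6 → no match
Total matched: 1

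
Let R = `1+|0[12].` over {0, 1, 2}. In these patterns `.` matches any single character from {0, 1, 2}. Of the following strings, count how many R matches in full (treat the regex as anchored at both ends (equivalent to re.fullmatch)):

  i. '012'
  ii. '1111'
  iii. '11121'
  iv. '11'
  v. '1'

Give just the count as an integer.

i. '012' → match
ii. '1111' → match
iii. '11121' → no match
iv. '11' → match
v. '1' → match
Total matched: 4

4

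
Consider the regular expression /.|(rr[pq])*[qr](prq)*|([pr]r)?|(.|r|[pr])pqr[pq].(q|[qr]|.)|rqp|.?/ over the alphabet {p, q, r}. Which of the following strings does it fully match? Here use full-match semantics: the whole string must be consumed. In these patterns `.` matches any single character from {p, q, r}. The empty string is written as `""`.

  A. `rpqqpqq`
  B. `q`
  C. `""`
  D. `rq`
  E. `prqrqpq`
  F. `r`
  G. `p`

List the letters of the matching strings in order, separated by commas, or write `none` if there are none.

A. `rpqqpqq` → no match
B. `q` → match
C. `""` → match
D. `rq` → no match
E. `prqrqpq` → no match
F. `r` → match
G. `p` → match

B, C, F, G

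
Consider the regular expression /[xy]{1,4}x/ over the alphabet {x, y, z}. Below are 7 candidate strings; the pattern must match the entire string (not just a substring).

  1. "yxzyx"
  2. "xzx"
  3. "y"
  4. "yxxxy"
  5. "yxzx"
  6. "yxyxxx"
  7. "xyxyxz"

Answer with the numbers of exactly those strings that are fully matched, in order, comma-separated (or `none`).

none

1 → no match
2 → no match
3 → no match — must end with "x"
4 → no match — must end with "x"
5 → no match
6 → no match
7 → no match — must end with "x"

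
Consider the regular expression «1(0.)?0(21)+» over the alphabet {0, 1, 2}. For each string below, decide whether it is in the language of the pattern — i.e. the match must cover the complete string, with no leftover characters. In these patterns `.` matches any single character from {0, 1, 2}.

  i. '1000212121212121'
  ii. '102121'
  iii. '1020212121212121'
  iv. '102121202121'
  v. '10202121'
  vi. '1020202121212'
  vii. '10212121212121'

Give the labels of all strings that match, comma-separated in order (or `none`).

i → match
ii → match
iii → match
iv → no match
v → match
vi → no match — must end with '21'
vii → match

i, ii, iii, v, vii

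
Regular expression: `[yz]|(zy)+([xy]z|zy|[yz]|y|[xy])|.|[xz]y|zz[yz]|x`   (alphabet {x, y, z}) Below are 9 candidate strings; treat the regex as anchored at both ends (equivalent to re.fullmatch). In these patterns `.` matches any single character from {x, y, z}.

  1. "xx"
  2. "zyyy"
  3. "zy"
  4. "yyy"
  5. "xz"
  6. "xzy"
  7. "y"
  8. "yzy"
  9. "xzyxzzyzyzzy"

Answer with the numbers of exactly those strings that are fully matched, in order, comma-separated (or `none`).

3, 7

1 → no match
2 → no match
3 → match
4 → no match
5 → no match
6 → no match
7 → match
8 → no match
9 → no match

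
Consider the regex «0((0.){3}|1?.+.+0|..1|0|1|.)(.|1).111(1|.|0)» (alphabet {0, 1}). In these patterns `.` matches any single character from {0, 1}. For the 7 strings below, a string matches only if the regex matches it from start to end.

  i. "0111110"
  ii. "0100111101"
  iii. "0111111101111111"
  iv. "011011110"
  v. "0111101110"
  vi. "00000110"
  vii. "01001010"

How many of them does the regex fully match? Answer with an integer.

i → no match
ii → no match
iii → no match
iv → no match
v → match
vi → no match
vii → no match
Total matched: 1

1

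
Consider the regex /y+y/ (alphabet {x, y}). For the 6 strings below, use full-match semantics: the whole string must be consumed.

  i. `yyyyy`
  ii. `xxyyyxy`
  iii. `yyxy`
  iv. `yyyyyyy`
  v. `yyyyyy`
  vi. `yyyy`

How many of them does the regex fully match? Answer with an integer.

4

i → match
ii → no match — must start with `y`
iii → no match — must end with `yy`
iv → match
v → match
vi → match
Total matched: 4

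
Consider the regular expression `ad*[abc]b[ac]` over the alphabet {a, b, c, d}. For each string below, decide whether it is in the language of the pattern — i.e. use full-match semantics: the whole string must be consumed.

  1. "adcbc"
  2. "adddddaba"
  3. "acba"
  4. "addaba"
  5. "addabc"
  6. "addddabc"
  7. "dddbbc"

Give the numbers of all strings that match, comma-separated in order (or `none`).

1, 2, 3, 4, 5, 6

1 → match
2 → match
3 → match
4 → match
5 → match
6 → match
7 → no match — must start with "a"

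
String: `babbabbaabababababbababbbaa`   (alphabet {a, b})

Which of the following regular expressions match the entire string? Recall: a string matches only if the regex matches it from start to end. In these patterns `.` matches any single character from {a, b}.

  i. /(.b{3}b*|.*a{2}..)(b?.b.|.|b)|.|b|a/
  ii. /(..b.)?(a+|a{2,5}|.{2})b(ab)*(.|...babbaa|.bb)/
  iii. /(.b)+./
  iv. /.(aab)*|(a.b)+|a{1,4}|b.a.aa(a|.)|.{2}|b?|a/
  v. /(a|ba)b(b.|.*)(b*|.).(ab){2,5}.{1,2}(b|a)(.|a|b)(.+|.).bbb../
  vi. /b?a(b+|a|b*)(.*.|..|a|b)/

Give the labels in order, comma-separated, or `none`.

i → no match
ii → no match
iii → no match
iv → no match
v → match
vi → match

v, vi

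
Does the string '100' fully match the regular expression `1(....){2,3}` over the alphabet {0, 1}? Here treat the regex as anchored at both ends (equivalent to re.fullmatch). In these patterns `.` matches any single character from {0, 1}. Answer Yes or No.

No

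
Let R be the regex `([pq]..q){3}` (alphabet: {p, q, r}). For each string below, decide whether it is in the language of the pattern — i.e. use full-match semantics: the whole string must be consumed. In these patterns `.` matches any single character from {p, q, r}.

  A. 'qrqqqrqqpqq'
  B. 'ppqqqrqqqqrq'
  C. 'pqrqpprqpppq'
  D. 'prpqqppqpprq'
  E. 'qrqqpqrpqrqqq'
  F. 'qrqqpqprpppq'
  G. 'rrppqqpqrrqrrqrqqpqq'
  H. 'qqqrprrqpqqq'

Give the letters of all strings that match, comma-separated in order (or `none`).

A → no match
B → match
C → match
D → match
E → no match
F → no match
G → no match
H → no match

B, C, D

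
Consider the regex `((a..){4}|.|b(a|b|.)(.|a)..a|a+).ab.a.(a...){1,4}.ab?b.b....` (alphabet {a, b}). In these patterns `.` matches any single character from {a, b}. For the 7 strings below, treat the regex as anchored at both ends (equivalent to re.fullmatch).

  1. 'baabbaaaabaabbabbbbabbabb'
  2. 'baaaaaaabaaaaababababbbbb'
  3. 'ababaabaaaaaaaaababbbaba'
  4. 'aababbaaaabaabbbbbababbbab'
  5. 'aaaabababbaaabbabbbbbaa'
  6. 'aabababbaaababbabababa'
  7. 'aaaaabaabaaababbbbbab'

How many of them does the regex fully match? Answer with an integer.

1

1 → no match
2 → match
3 → no match
4 → no match
5 → no match
6 → no match
7 → no match
Total matched: 1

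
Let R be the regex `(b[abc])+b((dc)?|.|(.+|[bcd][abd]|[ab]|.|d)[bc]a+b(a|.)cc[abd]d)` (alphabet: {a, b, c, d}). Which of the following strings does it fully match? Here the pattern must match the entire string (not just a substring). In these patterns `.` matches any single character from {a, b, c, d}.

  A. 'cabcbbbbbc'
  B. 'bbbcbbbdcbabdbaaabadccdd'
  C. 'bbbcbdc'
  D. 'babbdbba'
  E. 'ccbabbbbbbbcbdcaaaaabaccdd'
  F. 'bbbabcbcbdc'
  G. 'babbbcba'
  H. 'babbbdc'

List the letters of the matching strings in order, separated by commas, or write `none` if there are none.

A → no match — must start with 'b'
B → no match
C → match
D → no match
E → no match — must start with 'b'
F → match
G → match
H → match

C, F, G, H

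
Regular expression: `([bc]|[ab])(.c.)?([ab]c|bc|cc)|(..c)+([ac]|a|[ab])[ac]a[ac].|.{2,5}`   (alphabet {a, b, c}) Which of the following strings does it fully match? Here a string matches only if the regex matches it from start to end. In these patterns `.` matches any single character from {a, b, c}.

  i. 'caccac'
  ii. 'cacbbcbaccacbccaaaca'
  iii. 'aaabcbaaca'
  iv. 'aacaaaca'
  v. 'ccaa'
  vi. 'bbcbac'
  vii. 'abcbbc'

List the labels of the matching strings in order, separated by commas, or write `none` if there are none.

i → match
ii → match
iii → no match
iv → match
v → match
vi → match
vii → match

i, ii, iv, v, vi, vii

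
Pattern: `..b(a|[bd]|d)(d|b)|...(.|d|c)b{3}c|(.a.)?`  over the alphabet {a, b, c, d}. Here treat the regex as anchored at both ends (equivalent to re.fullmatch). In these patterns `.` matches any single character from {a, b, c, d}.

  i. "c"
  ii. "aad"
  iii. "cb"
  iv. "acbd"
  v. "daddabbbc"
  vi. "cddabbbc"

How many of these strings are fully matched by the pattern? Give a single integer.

i. "c" → no match
ii. "aad" → match
iii. "cb" → no match
iv. "acbd" → no match
v. "daddabbbc" → no match
vi. "cddabbbc" → match
Total matched: 2

2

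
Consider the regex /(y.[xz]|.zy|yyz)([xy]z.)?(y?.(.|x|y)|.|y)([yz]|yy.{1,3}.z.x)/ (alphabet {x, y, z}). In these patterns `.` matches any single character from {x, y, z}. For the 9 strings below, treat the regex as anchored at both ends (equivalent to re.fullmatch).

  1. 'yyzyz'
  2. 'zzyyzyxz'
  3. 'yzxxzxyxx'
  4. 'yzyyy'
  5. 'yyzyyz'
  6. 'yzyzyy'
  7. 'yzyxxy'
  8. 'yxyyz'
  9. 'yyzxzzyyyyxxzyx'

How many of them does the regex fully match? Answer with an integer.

1 → match
2 → match
3 → no match
4 → match
5 → match
6 → match
7 → match
8 → no match
9 → match
Total matched: 7

7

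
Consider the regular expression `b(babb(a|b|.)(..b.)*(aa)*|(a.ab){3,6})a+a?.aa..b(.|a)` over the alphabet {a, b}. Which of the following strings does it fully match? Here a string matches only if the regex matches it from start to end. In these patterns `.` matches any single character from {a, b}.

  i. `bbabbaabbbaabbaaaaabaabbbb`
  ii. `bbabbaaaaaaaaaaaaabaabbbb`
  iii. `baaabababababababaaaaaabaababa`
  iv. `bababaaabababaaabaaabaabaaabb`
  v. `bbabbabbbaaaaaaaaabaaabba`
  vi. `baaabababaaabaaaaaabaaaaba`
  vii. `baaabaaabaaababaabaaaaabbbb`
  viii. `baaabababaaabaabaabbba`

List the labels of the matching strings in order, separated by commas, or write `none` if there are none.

i, ii, iii, v, vi, viii

i → match
ii → match
iii → match
iv → no match
v → match
vi → match
vii → no match
viii → match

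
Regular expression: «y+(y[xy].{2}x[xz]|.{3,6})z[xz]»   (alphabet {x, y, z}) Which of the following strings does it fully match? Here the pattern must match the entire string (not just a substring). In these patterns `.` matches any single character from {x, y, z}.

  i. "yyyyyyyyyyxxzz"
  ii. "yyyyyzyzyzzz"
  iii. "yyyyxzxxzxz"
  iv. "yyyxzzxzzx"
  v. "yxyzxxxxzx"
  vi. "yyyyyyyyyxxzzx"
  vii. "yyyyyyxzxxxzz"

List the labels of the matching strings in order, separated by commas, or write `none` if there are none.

i → match
ii → match
iii → no match
iv → match
v → no match
vi → match
vii → match

i, ii, iv, vi, vii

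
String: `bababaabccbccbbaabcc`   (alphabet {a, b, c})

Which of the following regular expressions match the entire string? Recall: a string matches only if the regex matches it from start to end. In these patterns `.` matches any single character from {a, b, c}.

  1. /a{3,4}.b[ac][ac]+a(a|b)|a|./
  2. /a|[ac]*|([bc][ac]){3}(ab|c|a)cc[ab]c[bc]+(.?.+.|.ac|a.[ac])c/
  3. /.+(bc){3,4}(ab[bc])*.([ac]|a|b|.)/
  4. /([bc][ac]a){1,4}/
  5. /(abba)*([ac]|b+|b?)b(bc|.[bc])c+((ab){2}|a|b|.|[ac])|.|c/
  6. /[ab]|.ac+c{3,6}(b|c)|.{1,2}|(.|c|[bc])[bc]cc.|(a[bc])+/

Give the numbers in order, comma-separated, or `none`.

2

1 → no match
2 → match
3 → no match
4 → no match — must end with `a`
5 → no match
6 → no match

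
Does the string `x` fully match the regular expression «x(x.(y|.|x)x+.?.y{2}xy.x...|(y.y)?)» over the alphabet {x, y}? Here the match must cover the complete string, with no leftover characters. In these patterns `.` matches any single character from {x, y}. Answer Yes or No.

Yes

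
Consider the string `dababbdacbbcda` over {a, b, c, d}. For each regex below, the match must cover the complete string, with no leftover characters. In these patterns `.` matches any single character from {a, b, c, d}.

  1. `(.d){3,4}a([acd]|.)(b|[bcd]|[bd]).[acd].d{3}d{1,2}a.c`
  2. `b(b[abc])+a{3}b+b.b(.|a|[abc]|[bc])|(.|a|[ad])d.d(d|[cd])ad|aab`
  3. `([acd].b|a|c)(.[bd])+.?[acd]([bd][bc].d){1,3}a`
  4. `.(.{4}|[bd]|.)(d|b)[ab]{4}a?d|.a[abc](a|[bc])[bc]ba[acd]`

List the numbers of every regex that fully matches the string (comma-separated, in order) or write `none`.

3

1 → no match — must end with `c`
2 → no match
3 → match
4 → no match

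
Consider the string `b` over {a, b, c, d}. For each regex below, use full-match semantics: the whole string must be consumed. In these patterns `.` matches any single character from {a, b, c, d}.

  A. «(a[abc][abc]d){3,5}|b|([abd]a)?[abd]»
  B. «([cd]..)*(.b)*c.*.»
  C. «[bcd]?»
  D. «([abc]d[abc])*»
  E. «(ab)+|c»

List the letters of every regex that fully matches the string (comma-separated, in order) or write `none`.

A, C

A → match
B → no match
C → match
D → no match
E → no match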